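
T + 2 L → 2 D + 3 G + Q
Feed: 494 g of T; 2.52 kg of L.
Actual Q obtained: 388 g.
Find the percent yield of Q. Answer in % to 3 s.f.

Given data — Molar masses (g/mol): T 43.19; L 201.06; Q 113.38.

54.6 %

n(T) = 494.0 / 43.19 = 11.44 mol
n(L) = 2.520×1000 / 201.06 = 12.53 mol
n/ν for T = 11.44/1 = 11.44
n/ν for L = 12.53/2 = 6.265
Smallest n/ν is L → limiting reagent.
theoretical n(Q) = (1/2) × 12.53 = 6.265 mol → 710.3 g
% yield = 388 / 710.3 × 100 = 54.62 %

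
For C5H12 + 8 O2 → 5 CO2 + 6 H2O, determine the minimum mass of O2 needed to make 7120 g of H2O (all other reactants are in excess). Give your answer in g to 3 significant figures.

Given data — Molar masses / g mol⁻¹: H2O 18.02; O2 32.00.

n(H2O) = 7120 / 18.02 = 395.1 mol
n(O2) = (8/6) × 395.1 = 526.8 mol
mass = 526.8 × 32.00 = 16860 g

16900 g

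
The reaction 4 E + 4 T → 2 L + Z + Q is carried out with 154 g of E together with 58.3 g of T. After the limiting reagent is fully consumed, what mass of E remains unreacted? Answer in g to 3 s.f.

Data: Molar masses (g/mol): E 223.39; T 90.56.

n(E) = 154.0 / 223.39 = 0.6894 mol
n(T) = 58.30 / 90.56 = 0.6438 mol
n/ν for E = 0.6894/4 = 0.1724
n/ν for T = 0.6438/4 = 0.1610
Smallest n/ν is T → limiting reagent.
E consumed = (4/4) × 0.6438 = 0.6438 mol
E remaining = 0.6894 − 0.6438 = 0.04560 mol
mass = 0.04560 × 223.39 = 10.19 g

10.2 g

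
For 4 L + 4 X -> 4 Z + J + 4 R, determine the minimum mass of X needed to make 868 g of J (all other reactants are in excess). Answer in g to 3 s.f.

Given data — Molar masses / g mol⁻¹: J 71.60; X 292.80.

14200 g

n(J) = 868 / 71.60 = 12.12 mol
n(X) = (4/1) × 12.12 = 48.48 mol
mass = 48.48 × 292.80 = 14190 g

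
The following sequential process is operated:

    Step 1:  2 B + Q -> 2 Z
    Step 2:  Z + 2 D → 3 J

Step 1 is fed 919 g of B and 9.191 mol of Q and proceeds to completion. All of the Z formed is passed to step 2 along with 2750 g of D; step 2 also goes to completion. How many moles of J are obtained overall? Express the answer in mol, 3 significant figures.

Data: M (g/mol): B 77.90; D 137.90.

29.9 mol

Step 1:
n(B) = 919.0 / 77.90 = 11.80 mol
n(Q) = 9.191 mol
n/ν for B = 11.80/2 = 5.900
n/ν for Q = 9.191/1 = 9.191
Smallest n/ν is B → limiting reagent.
n(Z) produced = (2/2) × 11.80 = 11.80 mol
Step 2:
n(Z) available = 11.80 mol
n(D) = 2750 / 137.90 = 19.94 mol
n/ν for Z = 11.80/1 = 11.80
n/ν for D = 19.94/2 = 9.970
Smallest n/ν is D → limiting reagent.
n(J) = (3/2) × 19.94 = 29.91 mol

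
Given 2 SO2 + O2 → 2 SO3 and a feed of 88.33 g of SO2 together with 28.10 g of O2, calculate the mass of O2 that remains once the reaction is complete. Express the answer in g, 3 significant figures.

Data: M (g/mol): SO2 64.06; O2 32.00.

n(SO2) = 88.33 / 64.06 = 1.379 mol
n(O2) = 28.10 / 32.00 = 0.8781 mol
n/ν → SO2: 0.6895, O2: 0.8781; SO2 is limiting.
O2 consumed = (1/2) × 1.379 = 0.6895 mol
O2 remaining = 0.8781 − 0.6895 = 0.1886 mol
mass = 0.1886 × 32.00 = 6.035 g

6.04 g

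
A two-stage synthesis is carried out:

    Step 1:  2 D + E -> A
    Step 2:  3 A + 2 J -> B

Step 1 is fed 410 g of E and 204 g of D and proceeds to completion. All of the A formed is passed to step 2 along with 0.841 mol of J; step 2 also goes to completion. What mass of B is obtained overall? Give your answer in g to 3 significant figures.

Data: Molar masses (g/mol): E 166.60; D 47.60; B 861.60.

362 g

Step 1:
n(E) = 410.0 / 166.60 = 2.461 mol
n(D) = 204.0 / 47.60 = 4.286 mol
n/ν → E: 2.461, D: 2.143; D is limiting.
n(A) produced = (1/2) × 4.286 = 2.143 mol
Step 2:
n(A) available = 2.143 mol
n(J) = 0.8410 mol
n/ν → A: 0.7143, J: 0.4205; J is limiting.
n(B) = (1/2) × 0.8410 = 0.4205 mol
mass = 0.4205 × 861.60 = 362.3 g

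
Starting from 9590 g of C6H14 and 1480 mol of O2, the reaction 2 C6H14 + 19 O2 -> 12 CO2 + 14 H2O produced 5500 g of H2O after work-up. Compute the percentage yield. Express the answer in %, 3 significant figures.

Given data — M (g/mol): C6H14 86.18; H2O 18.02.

39.2 %

n(C6H14) = 9590 / 86.18 = 111.3 mol
n(O2) = 1480 mol
n/ν → C6H14: 55.65, O2: 77.89; C6H14 is limiting.
theoretical n(H2O) = (14/2) × 111.3 = 779.1 mol → 14040 g
% yield = 5500 / 14040 × 100 = 39.17 %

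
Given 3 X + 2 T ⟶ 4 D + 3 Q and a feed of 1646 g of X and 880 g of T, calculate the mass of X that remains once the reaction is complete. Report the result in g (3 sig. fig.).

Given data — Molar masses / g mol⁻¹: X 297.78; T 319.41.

415 g

n(X) = 1646 / 297.78 = 5.528 mol
n(T) = 880.0 / 319.41 = 2.755 mol
n/ν for X = 5.528/3 = 1.843
n/ν for T = 2.755/2 = 1.378
Smallest n/ν is T → limiting reagent.
X consumed = (3/2) × 2.755 = 4.133 mol
X remaining = 5.528 − 4.133 = 1.395 mol
mass = 1.395 × 297.78 = 415.4 g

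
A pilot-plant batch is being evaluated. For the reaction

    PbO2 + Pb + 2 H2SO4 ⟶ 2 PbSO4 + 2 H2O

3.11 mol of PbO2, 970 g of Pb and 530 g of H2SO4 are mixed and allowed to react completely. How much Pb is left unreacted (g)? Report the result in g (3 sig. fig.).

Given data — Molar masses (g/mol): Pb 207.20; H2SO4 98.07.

n(PbO2) = 3.110 mol
n(Pb) = 970.0 / 207.20 = 4.681 mol
n(H2SO4) = 530.0 / 98.07 = 5.404 mol
n/ν → PbO2: 3.110, Pb: 4.681, H2SO4: 2.702; H2SO4 is limiting.
Pb consumed = (1/2) × 5.404 = 2.702 mol
Pb remaining = 4.681 − 2.702 = 1.979 mol
mass = 1.979 × 207.20 = 410.0 g

410 g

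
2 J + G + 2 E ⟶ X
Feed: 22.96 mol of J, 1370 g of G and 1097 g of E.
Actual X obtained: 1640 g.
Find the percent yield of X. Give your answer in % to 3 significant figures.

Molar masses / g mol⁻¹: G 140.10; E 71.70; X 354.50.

60.5 %

n(J) = 22.96 mol
n(G) = 1370 / 140.10 = 9.779 mol
n(E) = 1097 / 71.70 = 15.30 mol
n/ν for J = 22.96/2 = 11.48
n/ν for G = 9.779/1 = 9.779
n/ν for E = 15.30/2 = 7.650
Smallest n/ν is E → limiting reagent.
theoretical n(X) = (1/2) × 15.30 = 7.650 mol → 2712 g
% yield = 1640 / 2712 × 100 = 60.47 %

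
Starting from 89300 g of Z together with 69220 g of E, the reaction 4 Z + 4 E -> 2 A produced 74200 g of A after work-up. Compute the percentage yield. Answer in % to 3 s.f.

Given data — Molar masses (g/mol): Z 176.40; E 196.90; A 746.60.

56.5 %

n(Z) = 89300 / 176.40 = 506.2 mol
n(E) = 69220 / 196.90 = 351.5 mol
n/ν → Z: 126.6, E: 87.88; E is limiting.
theoretical n(A) = (2/4) × 351.5 = 175.8 mol → 131300 g
% yield = 74200 / 131300 × 100 = 56.51 %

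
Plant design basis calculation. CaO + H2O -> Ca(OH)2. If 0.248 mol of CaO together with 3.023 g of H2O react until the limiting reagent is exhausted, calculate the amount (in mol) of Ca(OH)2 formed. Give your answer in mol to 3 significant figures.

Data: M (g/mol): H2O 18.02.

n(CaO) = 0.2480 mol
n(H2O) = 3.023 / 18.02 = 0.1678 mol
n/ν for CaO = 0.2480/1 = 0.2480
n/ν for H2O = 0.1678/1 = 0.1678
Smallest n/ν is H2O → limiting reagent.
n(Ca(OH)2) = (1/1) × 0.1678 = 0.1678 mol

0.168 mol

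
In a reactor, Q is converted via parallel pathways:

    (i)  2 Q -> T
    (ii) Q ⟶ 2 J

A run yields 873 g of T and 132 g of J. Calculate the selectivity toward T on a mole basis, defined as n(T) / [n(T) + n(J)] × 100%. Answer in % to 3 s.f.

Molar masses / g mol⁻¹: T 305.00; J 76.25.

n(T) = 873 / 305.00 = 2.862 mol
n(J) = 132 / 76.25 = 1.731 mol
selectivity = 2.862/(2.862+1.731) × 100 = 62.31 %

62.3 %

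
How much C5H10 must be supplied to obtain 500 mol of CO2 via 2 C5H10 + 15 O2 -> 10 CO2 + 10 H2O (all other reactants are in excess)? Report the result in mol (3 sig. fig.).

n(CO2) = 500.0 mol
n(C5H10) = (2/10) × 500.0 = 100.0 mol

100 mol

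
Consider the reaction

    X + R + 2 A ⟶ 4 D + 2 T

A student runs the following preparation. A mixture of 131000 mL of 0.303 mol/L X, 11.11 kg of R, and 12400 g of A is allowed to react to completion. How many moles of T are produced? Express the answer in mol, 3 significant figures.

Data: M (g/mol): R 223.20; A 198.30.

62.5 mol

n(X) = 0.303 × 131000/1000 = 39.69 mol
n(R) = 11.11×1000 / 223.20 = 49.78 mol
n(A) = 12400 / 198.30 = 62.53 mol
n/ν for X = 39.69/1 = 39.69
n/ν for R = 49.78/1 = 49.78
n/ν for A = 62.53/2 = 31.27
Smallest n/ν is A → limiting reagent.
n(T) = (2/2) × 62.53 = 62.53 mol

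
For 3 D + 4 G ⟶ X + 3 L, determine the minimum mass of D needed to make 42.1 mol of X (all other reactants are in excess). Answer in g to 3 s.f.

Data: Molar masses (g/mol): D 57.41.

7250 g

n(X) = 42.10 mol
n(D) = (3/1) × 42.10 = 126.3 mol
mass = 126.3 × 57.41 = 7251 g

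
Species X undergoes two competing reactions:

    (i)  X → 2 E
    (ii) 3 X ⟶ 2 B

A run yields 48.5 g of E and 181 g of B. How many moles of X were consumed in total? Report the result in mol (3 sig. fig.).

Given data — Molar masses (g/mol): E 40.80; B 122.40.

n(E) = 48.5 / 40.80 = 1.189 mol
n(B) = 181 / 122.40 = 1.479 mol
n(X) via (i) = (1/2)×1.189 = 0.5945 mol
n(X) via (ii) = (3/2)×1.479 = 2.219 mol
total n(X) = 0.5945 + 2.219 = 2.814 mol

2.81 mol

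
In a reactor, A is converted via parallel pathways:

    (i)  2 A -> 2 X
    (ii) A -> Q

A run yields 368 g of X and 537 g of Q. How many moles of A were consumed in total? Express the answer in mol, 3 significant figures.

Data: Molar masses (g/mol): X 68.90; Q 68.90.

13.1 mol

n(X) = 368 / 68.90 = 5.341 mol
n(Q) = 537 / 68.90 = 7.794 mol
n(A) via (i) = (2/2)×5.341 = 5.341 mol
n(A) via (ii) = (1/1)×7.794 = 7.794 mol
total n(A) = 5.341 + 7.794 = 13.14 mol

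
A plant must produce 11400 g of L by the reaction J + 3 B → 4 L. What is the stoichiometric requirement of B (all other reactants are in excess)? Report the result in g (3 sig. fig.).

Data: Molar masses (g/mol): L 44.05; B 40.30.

7820 g

n(L) = 11400 / 44.05 = 258.8 mol
n(B) = (3/4) × 258.8 = 194.1 mol
mass = 194.1 × 40.30 = 7822 g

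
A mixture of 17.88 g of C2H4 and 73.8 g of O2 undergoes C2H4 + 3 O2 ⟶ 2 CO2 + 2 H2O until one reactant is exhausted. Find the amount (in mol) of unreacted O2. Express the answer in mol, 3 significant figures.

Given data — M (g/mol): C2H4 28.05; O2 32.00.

0.394 mol

n(C2H4) = 17.88 / 28.05 = 0.6374 mol
n(O2) = 73.80 / 32.00 = 2.306 mol
n/ν for C2H4 = 0.6374/1 = 0.6374
n/ν for O2 = 2.306/3 = 0.7687
Smallest n/ν is C2H4 → limiting reagent.
O2 consumed = (3/1) × 0.6374 = 1.912 mol
O2 remaining = 2.306 − 1.912 = 0.3940 mol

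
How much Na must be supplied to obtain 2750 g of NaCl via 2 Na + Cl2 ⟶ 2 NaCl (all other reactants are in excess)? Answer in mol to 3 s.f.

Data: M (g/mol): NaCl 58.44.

n(NaCl) = 2750 / 58.44 = 47.06 mol
n(Na) = (2/2) × 47.06 = 47.06 mol

47.1 mol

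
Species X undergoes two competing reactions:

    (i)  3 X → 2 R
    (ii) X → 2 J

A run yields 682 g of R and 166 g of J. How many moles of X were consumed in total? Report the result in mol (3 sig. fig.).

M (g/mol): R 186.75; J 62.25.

n(R) = 682 / 186.75 = 3.652 mol
n(J) = 166 / 62.25 = 2.667 mol
n(X) via (i) = (3/2)×3.652 = 5.478 mol
n(X) via (ii) = (1/2)×2.667 = 1.334 mol
total n(X) = 5.478 + 1.334 = 6.812 mol

6.81 mol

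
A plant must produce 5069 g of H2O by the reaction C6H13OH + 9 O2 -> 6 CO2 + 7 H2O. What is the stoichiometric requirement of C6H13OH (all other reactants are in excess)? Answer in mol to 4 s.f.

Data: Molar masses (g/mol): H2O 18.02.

n(H2O) = 5069 / 18.02 = 281.3 mol
n(C6H13OH) = (1/7) × 281.3 = 40.19 mol

40.19 mol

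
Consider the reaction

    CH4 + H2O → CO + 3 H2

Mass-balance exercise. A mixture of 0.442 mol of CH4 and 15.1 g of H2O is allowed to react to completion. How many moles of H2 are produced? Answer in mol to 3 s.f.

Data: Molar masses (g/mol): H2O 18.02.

n(CH4) = 0.4420 mol
n(H2O) = 15.10 / 18.02 = 0.8380 mol
n/ν for CH4 = 0.4420/1 = 0.4420
n/ν for H2O = 0.8380/1 = 0.8380
Smallest n/ν is CH4 → limiting reagent.
n(H2) = (3/1) × 0.4420 = 1.326 mol

1.33 mol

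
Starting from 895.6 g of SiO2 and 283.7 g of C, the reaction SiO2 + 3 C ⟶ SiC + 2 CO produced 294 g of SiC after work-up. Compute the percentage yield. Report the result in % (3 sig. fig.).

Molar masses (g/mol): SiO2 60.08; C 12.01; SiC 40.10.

n(SiO2) = 895.6 / 60.08 = 14.91 mol
n(C) = 283.7 / 12.01 = 23.62 mol
n/ν for SiO2 = 14.91/1 = 14.91
n/ν for C = 23.62/3 = 7.873
Smallest n/ν is C → limiting reagent.
theoretical n(SiC) = (1/3) × 23.62 = 7.873 mol → 315.7 g
% yield = 294 / 315.7 × 100 = 93.13 %

93.1 %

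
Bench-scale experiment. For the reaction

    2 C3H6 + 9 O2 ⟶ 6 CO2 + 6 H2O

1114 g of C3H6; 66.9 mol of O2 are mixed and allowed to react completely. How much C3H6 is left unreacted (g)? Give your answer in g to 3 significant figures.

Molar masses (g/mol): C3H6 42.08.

n(C3H6) = 1114 / 42.08 = 26.47 mol
n(O2) = 66.90 mol
n/ν for C3H6 = 26.47/2 = 13.24
n/ν for O2 = 66.90/9 = 7.433
Smallest n/ν is O2 → limiting reagent.
C3H6 consumed = (2/9) × 66.90 = 14.87 mol
C3H6 remaining = 26.47 − 14.87 = 11.60 mol
mass = 11.60 × 42.08 = 488.1 g

488 g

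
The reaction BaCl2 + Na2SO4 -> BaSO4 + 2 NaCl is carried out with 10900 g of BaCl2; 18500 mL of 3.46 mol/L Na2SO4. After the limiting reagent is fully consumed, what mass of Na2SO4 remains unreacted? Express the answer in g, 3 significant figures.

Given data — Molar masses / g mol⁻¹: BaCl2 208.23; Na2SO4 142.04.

1660 g

n(BaCl2) = 10900 / 208.23 = 52.35 mol
n(Na2SO4) = 3.46 × 18500/1000 = 64.01 mol
n/ν for BaCl2 = 52.35/1 = 52.35
n/ν for Na2SO4 = 64.01/1 = 64.01
Smallest n/ν is BaCl2 → limiting reagent.
Na2SO4 consumed = (1/1) × 52.35 = 52.35 mol
Na2SO4 remaining = 64.01 − 52.35 = 11.66 mol
mass = 11.66 × 142.04 = 1656 g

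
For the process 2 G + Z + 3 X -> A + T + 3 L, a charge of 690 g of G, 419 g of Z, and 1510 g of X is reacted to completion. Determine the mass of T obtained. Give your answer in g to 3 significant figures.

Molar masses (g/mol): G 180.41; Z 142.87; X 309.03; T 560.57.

913 g

n(G) = 690.0 / 180.41 = 3.825 mol
n(Z) = 419.0 / 142.87 = 2.933 mol
n(X) = 1510 / 309.03 = 4.886 mol
n/ν for G = 3.825/2 = 1.913
n/ν for Z = 2.933/1 = 2.933
n/ν for X = 4.886/3 = 1.629
Smallest n/ν is X → limiting reagent.
n(T) = (1/3) × 4.886 = 1.629 mol
mass = 1.629 × 560.57 = 913.2 g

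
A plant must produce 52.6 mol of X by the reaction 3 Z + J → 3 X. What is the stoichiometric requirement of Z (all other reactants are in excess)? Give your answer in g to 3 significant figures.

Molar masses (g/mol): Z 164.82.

8670 g

n(X) = 52.60 mol
n(Z) = (3/3) × 52.60 = 52.60 mol
mass = 52.60 × 164.82 = 8670 g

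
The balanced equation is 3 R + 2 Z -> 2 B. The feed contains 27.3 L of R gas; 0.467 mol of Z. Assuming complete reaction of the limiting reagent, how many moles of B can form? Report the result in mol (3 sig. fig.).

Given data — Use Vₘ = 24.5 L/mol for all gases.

0.467 mol

n(R) = 27.30 / 24.5 = 1.114 mol
n(Z) = 0.4670 mol
n/ν → R: 0.3713, Z: 0.2335; Z is limiting.
n(B) = (2/2) × 0.4670 = 0.4670 mol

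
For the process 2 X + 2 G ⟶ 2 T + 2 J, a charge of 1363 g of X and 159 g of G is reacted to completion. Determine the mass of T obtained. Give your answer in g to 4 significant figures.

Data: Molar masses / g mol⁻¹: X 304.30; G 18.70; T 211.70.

948.2 g

n(X) = 1363 / 304.30 = 4.479 mol
n(G) = 159.0 / 18.70 = 8.503 mol
n/ν → X: 2.240, G: 4.252; X is limiting.
n(T) = (2/2) × 4.479 = 4.479 mol
mass = 4.479 × 211.70 = 948.2 g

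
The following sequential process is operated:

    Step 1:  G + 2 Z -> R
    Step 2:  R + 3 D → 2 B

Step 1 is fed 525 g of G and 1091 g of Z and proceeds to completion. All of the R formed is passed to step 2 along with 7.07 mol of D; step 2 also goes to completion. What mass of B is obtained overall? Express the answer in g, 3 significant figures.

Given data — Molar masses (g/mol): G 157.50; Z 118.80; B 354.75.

1670 g

Step 1:
n(G) = 525.0 / 157.50 = 3.333 mol
n(Z) = 1091 / 118.80 = 9.184 mol
n/ν for G = 3.333/1 = 3.333
n/ν for Z = 9.184/2 = 4.592
Smallest n/ν is G → limiting reagent.
n(R) produced = (1/1) × 3.333 = 3.333 mol
Step 2:
n(R) available = 3.333 mol
n(D) = 7.070 mol
n/ν for R = 3.333/1 = 3.333
n/ν for D = 7.070/3 = 2.357
Smallest n/ν is D → limiting reagent.
n(B) = (2/3) × 7.070 = 4.713 mol
mass = 4.713 × 354.75 = 1672 g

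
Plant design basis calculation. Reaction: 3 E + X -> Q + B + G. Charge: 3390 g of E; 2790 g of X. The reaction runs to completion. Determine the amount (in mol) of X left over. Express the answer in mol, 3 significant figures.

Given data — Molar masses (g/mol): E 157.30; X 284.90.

2.61 mol

n(E) = 3390 / 157.30 = 21.55 mol
n(X) = 2790 / 284.90 = 9.793 mol
n/ν for E = 21.55/3 = 7.183
n/ν for X = 9.793/1 = 9.793
Smallest n/ν is E → limiting reagent.
X consumed = (1/3) × 21.55 = 7.183 mol
X remaining = 9.793 − 7.183 = 2.610 mol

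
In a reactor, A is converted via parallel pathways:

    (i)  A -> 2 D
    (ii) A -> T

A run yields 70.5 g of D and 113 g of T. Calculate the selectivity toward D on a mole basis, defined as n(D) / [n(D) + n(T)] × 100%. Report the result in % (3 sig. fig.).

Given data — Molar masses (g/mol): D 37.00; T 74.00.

55.5 %

n(D) = 70.5 / 37.00 = 1.905 mol
n(T) = 113 / 74.00 = 1.527 mol
selectivity = 1.905/(1.905+1.527) × 100 = 55.51 %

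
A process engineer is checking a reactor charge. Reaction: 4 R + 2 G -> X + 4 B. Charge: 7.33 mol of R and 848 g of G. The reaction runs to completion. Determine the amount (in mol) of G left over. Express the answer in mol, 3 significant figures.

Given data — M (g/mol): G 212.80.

n(R) = 7.330 mol
n(G) = 848.0 / 212.80 = 3.985 mol
n/ν for R = 7.330/4 = 1.833
n/ν for G = 3.985/2 = 1.993
Smallest n/ν is R → limiting reagent.
G consumed = (2/4) × 7.330 = 3.665 mol
G remaining = 3.985 − 3.665 = 0.3200 mol

0.320 mol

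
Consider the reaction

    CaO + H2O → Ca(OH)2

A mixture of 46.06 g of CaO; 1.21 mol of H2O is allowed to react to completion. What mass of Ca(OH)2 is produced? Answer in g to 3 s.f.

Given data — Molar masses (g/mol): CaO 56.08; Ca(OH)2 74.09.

60.9 g

n(CaO) = 46.06 / 56.08 = 0.8213 mol
n(H2O) = 1.210 mol
n/ν for CaO = 0.8213/1 = 0.8213
n/ν for H2O = 1.210/1 = 1.210
Smallest n/ν is CaO → limiting reagent.
n(Ca(OH)2) = (1/1) × 0.8213 = 0.8213 mol
mass = 0.8213 × 74.09 = 60.85 g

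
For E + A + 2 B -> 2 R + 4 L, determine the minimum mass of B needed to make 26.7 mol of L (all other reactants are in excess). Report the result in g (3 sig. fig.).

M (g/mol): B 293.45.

3920 g

n(L) = 26.70 mol
n(B) = (2/4) × 26.70 = 13.35 mol
mass = 13.35 × 293.45 = 3918 g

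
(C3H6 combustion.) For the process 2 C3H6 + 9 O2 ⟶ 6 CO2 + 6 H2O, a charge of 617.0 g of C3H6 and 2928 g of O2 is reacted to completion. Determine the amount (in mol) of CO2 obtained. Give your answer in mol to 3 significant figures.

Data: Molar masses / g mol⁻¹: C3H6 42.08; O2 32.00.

n(C3H6) = 617.0 / 42.08 = 14.66 mol
n(O2) = 2928 / 32.00 = 91.50 mol
n/ν for C3H6 = 14.66/2 = 7.330
n/ν for O2 = 91.50/9 = 10.17
Smallest n/ν is C3H6 → limiting reagent.
n(CO2) = (6/2) × 14.66 = 43.98 mol

44.0 mol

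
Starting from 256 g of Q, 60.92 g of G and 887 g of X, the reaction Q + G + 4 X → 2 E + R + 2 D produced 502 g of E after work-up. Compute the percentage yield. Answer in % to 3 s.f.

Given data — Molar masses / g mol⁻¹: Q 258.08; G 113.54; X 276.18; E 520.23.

n(Q) = 256.0 / 258.08 = 0.9919 mol
n(G) = 60.92 / 113.54 = 0.5366 mol
n(X) = 887.0 / 276.18 = 3.212 mol
n/ν for Q = 0.9919/1 = 0.9919
n/ν for G = 0.5366/1 = 0.5366
n/ν for X = 3.212/4 = 0.8030
Smallest n/ν is G → limiting reagent.
theoretical n(E) = (2/1) × 0.5366 = 1.073 mol → 558.2 g
% yield = 502 / 558.2 × 100 = 89.93 %

89.9 %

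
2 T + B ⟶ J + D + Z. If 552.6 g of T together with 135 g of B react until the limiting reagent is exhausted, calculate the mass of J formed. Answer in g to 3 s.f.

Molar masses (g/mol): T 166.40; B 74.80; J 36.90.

61.3 g

n(T) = 552.6 / 166.40 = 3.321 mol
n(B) = 135.0 / 74.80 = 1.805 mol
n/ν → T: 1.661, B: 1.805; T is limiting.
n(J) = (1/2) × 3.321 = 1.661 mol
mass = 1.661 × 36.90 = 61.29 g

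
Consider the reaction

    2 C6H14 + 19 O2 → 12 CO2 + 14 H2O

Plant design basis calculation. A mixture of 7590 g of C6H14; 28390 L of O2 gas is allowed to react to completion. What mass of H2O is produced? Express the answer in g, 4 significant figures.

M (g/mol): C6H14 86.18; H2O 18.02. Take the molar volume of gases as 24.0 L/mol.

11110 g

n(C6H14) = 7590 / 86.18 = 88.07 mol
n(O2) = 28390 / 24.0 = 1183 mol
n/ν for C6H14 = 88.07/2 = 44.04
n/ν for O2 = 1183/19 = 62.26
Smallest n/ν is C6H14 → limiting reagent.
n(H2O) = (14/2) × 88.07 = 616.5 mol
mass = 616.5 × 18.02 = 11110 g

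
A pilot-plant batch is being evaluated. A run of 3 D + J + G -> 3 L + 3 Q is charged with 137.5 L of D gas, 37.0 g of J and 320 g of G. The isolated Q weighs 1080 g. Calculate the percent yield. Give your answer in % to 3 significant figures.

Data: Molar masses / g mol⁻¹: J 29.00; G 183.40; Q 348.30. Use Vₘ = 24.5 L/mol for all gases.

81.0 %

n(D) = 137.5 / 24.5 = 5.612 mol
n(J) = 37.00 / 29.00 = 1.276 mol
n(G) = 320.0 / 183.40 = 1.745 mol
n/ν for D = 5.612/3 = 1.871
n/ν for J = 1.276/1 = 1.276
n/ν for G = 1.745/1 = 1.745
Smallest n/ν is J → limiting reagent.
theoretical n(Q) = (3/1) × 1.276 = 3.828 mol → 1333 g
% yield = 1080 / 1333 × 100 = 81.02 %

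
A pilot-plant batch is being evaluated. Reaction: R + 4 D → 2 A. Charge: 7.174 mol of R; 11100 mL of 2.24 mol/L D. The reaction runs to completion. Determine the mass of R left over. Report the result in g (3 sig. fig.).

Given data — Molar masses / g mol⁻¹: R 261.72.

n(R) = 7.174 mol
n(D) = 2.24 × 11100/1000 = 24.86 mol
n/ν for R = 7.174/1 = 7.174
n/ν for D = 24.86/4 = 6.215
Smallest n/ν is D → limiting reagent.
R consumed = (1/4) × 24.86 = 6.215 mol
R remaining = 7.174 − 6.215 = 0.9590 mol
mass = 0.9590 × 261.72 = 251.0 g

251 g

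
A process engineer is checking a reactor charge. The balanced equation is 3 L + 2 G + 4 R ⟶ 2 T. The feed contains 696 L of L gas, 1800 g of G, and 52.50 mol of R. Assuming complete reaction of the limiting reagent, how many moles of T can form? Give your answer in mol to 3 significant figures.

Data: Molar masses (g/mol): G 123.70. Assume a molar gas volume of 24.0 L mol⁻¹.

14.6 mol

n(L) = 696.0 / 24.0 = 29.00 mol
n(G) = 1800 / 123.70 = 14.55 mol
n(R) = 52.50 mol
n/ν for L = 29.00/3 = 9.667
n/ν for G = 14.55/2 = 7.275
n/ν for R = 52.50/4 = 13.13
Smallest n/ν is G → limiting reagent.
n(T) = (2/2) × 14.55 = 14.55 mol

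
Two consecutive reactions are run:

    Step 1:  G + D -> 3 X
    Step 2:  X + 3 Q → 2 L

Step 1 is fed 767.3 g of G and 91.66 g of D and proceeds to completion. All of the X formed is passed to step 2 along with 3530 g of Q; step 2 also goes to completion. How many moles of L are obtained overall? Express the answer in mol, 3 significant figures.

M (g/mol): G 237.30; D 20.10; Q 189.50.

Step 1:
n(G) = 767.3 / 237.30 = 3.233 mol
n(D) = 91.66 / 20.10 = 4.560 mol
n/ν → G: 3.233, D: 4.560; G is limiting.
n(X) produced = (3/1) × 3.233 = 9.699 mol
Step 2:
n(X) available = 9.699 mol
n(Q) = 3530 / 189.50 = 18.63 mol
n/ν → X: 9.699, Q: 6.210; Q is limiting.
n(L) = (2/3) × 18.63 = 12.42 mol

12.4 mol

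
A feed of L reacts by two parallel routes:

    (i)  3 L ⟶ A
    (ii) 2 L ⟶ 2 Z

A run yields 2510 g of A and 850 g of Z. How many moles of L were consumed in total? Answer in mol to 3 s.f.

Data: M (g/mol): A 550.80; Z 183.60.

n(A) = 2510 / 550.80 = 4.557 mol
n(Z) = 850 / 183.60 = 4.630 mol
n(L) via (i) = (3/1)×4.557 = 13.67 mol
n(L) via (ii) = (2/2)×4.630 = 4.630 mol
total n(L) = 13.67 + 4.630 = 18.30 mol

18.3 mol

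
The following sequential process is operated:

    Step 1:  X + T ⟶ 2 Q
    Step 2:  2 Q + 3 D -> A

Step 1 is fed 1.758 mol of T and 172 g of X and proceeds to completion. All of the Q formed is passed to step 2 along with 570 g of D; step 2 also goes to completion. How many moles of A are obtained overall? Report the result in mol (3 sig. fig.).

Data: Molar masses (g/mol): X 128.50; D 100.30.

1.34 mol

Step 1:
n(T) = 1.758 mol
n(X) = 172.0 / 128.50 = 1.339 mol
n/ν → T: 1.758, X: 1.339; X is limiting.
n(Q) produced = (2/1) × 1.339 = 2.678 mol
Step 2:
n(Q) available = 2.678 mol
n(D) = 570.0 / 100.30 = 5.683 mol
n/ν → Q: 1.339, D: 1.894; Q is limiting.
n(A) = (1/2) × 2.678 = 1.339 mol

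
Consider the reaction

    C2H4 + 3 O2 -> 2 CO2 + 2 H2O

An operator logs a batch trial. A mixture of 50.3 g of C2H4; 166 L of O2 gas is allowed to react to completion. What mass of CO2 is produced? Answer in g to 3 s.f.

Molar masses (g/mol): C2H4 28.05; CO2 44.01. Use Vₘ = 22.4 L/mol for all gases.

158 g

n(C2H4) = 50.30 / 28.05 = 1.793 mol
n(O2) = 166.0 / 22.4 = 7.411 mol
n/ν → C2H4: 1.793, O2: 2.470; C2H4 is limiting.
n(CO2) = (2/1) × 1.793 = 3.586 mol
mass = 3.586 × 44.01 = 157.8 g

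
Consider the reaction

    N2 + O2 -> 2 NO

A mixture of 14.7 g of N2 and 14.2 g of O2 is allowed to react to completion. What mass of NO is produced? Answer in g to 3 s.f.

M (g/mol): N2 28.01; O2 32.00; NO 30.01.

n(N2) = 14.70 / 28.01 = 0.5248 mol
n(O2) = 14.20 / 32.00 = 0.4438 mol
n/ν for N2 = 0.5248/1 = 0.5248
n/ν for O2 = 0.4438/1 = 0.4438
Smallest n/ν is O2 → limiting reagent.
n(NO) = (2/1) × 0.4438 = 0.8876 mol
mass = 0.8876 × 30.01 = 26.64 g

26.6 g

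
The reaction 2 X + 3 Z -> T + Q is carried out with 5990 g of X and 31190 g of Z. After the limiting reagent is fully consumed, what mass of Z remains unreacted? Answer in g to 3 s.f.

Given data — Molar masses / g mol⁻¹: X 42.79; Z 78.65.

n(X) = 5990 / 42.79 = 140.0 mol
n(Z) = 31190 / 78.65 = 396.6 mol
n/ν for X = 140.0/2 = 70.00
n/ν for Z = 396.6/3 = 132.2
Smallest n/ν is X → limiting reagent.
Z consumed = (3/2) × 140.0 = 210.0 mol
Z remaining = 396.6 − 210.0 = 186.6 mol
mass = 186.6 × 78.65 = 14680 g

14700 g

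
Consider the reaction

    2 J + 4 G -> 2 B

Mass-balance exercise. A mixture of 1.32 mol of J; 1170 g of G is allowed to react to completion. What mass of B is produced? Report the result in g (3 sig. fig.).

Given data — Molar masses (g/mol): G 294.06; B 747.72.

987 g

n(J) = 1.320 mol
n(G) = 1170 / 294.06 = 3.979 mol
n/ν for J = 1.320/2 = 0.6600
n/ν for G = 3.979/4 = 0.9948
Smallest n/ν is J → limiting reagent.
n(B) = (2/2) × 1.320 = 1.320 mol
mass = 1.320 × 747.72 = 987.0 g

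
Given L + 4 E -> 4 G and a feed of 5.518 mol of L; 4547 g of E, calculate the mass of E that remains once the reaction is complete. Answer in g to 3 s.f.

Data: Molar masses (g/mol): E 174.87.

n(L) = 5.518 mol
n(E) = 4547 / 174.87 = 26.00 mol
n/ν for L = 5.518/1 = 5.518
n/ν for E = 26.00/4 = 6.500
Smallest n/ν is L → limiting reagent.
E consumed = (4/1) × 5.518 = 22.07 mol
E remaining = 26.00 − 22.07 = 3.930 mol
mass = 3.930 × 174.87 = 687.2 g

687 g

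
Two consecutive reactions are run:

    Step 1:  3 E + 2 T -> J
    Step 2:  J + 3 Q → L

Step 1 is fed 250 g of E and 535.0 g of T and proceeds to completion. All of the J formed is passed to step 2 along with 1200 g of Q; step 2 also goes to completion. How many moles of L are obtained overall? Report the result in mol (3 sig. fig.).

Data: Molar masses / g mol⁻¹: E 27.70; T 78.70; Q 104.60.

Step 1:
n(E) = 250.0 / 27.70 = 9.025 mol
n(T) = 535.0 / 78.70 = 6.798 mol
n/ν → E: 3.008, T: 3.399; E is limiting.
n(J) produced = (1/3) × 9.025 = 3.008 mol
Step 2:
n(J) available = 3.008 mol
n(Q) = 1200 / 104.60 = 11.47 mol
n/ν → J: 3.008, Q: 3.823; J is limiting.
n(L) = (1/1) × 3.008 = 3.008 mol

3.01 mol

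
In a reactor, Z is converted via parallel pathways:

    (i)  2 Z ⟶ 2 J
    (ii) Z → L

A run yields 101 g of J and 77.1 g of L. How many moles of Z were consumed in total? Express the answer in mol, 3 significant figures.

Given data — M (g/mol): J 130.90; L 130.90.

1.36 mol

n(J) = 101 / 130.90 = 0.7716 mol
n(L) = 77.1 / 130.90 = 0.5890 mol
n(Z) via (i) = (2/2)×0.7716 = 0.7716 mol
n(Z) via (ii) = (1/1)×0.5890 = 0.5890 mol
total n(Z) = 0.7716 + 0.5890 = 1.361 mol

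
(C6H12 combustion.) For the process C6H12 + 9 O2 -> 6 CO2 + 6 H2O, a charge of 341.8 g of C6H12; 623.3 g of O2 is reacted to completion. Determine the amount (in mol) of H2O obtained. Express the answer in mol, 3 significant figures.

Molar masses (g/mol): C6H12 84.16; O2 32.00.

n(C6H12) = 341.8 / 84.16 = 4.061 mol
n(O2) = 623.3 / 32.00 = 19.48 mol
n/ν for C6H12 = 4.061/1 = 4.061
n/ν for O2 = 19.48/9 = 2.164
Smallest n/ν is O2 → limiting reagent.
n(H2O) = (6/9) × 19.48 = 12.99 mol

13.0 mol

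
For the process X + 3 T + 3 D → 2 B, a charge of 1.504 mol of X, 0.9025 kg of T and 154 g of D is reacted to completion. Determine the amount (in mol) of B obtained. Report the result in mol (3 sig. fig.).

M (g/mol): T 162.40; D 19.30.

n(X) = 1.504 mol
n(T) = 0.9025×1000 / 162.40 = 5.557 mol
n(D) = 154.0 / 19.30 = 7.979 mol
n/ν → X: 1.504, T: 1.852, D: 2.660; X is limiting.
n(B) = (2/1) × 1.504 = 3.008 mol

3.01 mol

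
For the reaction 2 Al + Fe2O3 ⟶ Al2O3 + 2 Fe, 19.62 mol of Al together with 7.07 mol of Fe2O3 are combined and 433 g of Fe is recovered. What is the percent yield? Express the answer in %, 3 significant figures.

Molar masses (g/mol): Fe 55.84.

54.8 %

n(Al) = 19.62 mol
n(Fe2O3) = 7.070 mol
n/ν → Al: 9.810, Fe2O3: 7.070; Fe2O3 is limiting.
theoretical n(Fe) = (2/1) × 7.070 = 14.14 mol → 789.6 g
% yield = 433 / 789.6 × 100 = 54.84 %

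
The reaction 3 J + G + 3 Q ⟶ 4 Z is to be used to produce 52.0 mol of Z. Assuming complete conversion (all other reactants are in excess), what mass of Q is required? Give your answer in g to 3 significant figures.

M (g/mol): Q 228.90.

8930 g

n(Z) = 52.00 mol
n(Q) = (3/4) × 52.00 = 39.00 mol
mass = 39.00 × 228.90 = 8927 g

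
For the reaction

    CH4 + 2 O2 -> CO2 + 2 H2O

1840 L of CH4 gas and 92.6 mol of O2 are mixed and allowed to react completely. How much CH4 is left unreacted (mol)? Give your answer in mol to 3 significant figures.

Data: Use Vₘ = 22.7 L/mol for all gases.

n(CH4) = 1840 / 22.7 = 81.06 mol
n(O2) = 92.60 mol
n/ν for CH4 = 81.06/1 = 81.06
n/ν for O2 = 92.60/2 = 46.30
Smallest n/ν is O2 → limiting reagent.
CH4 consumed = (1/2) × 92.60 = 46.30 mol
CH4 remaining = 81.06 − 46.30 = 34.76 mol

34.8 mol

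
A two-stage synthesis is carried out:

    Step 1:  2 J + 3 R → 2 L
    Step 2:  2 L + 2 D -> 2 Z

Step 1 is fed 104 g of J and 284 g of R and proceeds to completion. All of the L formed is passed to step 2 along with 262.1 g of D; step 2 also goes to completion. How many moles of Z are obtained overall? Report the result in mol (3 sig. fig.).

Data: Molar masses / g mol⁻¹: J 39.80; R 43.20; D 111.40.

2.35 mol

Step 1:
n(J) = 104.0 / 39.80 = 2.613 mol
n(R) = 284.0 / 43.20 = 6.574 mol
n/ν for J = 2.613/2 = 1.307
n/ν for R = 6.574/3 = 2.191
Smallest n/ν is J → limiting reagent.
n(L) produced = (2/2) × 2.613 = 2.613 mol
Step 2:
n(L) available = 2.613 mol
n(D) = 262.1 / 111.40 = 2.353 mol
n/ν for L = 2.613/2 = 1.307
n/ν for D = 2.353/2 = 1.177
Smallest n/ν is D → limiting reagent.
n(Z) = (2/2) × 2.353 = 2.353 mol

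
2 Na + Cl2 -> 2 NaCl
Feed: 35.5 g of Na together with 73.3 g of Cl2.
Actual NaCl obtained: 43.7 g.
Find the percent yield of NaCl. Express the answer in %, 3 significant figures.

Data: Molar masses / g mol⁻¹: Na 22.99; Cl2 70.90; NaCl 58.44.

48.4 %

n(Na) = 35.50 / 22.99 = 1.544 mol
n(Cl2) = 73.30 / 70.90 = 1.034 mol
n/ν for Na = 1.544/2 = 0.7720
n/ν for Cl2 = 1.034/1 = 1.034
Smallest n/ν is Na → limiting reagent.
theoretical n(NaCl) = (2/2) × 1.544 = 1.544 mol → 90.23 g
% yield = 43.7 / 90.23 × 100 = 48.43 %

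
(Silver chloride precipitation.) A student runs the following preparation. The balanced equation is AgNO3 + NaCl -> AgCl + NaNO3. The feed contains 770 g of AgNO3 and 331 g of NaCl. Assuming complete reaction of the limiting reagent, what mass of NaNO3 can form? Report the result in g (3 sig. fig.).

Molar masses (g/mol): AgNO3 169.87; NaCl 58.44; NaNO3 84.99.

385 g

n(AgNO3) = 770.0 / 169.87 = 4.533 mol
n(NaCl) = 331.0 / 58.44 = 5.664 mol
n/ν for AgNO3 = 4.533/1 = 4.533
n/ν for NaCl = 5.664/1 = 5.664
Smallest n/ν is AgNO3 → limiting reagent.
n(NaNO3) = (1/1) × 4.533 = 4.533 mol
mass = 4.533 × 84.99 = 385.3 g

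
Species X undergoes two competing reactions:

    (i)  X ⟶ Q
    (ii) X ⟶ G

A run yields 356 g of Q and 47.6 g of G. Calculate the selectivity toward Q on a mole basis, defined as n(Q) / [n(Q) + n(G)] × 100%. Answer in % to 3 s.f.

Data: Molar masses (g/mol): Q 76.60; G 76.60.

n(Q) = 356 / 76.60 = 4.648 mol
n(G) = 47.6 / 76.60 = 0.6214 mol
selectivity = 4.648/(4.648+0.6214) × 100 = 88.21 %

88.2 %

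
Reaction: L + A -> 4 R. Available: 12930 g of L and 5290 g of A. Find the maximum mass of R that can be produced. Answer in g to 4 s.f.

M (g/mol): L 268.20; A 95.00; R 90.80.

17510 g

n(L) = 12930 / 268.20 = 48.21 mol
n(A) = 5290 / 95.00 = 55.68 mol
n/ν → L: 48.21, A: 55.68; L is limiting.
n(R) = (4/1) × 48.21 = 192.8 mol
mass = 192.8 × 90.80 = 17510 g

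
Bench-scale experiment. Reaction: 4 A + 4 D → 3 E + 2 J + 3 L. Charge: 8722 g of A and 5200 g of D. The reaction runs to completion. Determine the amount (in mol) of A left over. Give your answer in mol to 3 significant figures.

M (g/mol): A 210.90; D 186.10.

n(A) = 8722 / 210.90 = 41.36 mol
n(D) = 5200 / 186.10 = 27.94 mol
n/ν for A = 41.36/4 = 10.34
n/ν for D = 27.94/4 = 6.985
Smallest n/ν is D → limiting reagent.
A consumed = (4/4) × 27.94 = 27.94 mol
A remaining = 41.36 − 27.94 = 13.42 mol

13.4 mol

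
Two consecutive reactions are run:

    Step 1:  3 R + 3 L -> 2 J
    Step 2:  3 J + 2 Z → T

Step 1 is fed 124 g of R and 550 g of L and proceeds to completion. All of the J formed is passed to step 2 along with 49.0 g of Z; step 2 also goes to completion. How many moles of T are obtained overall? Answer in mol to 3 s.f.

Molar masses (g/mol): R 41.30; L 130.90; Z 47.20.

0.519 mol

Step 1:
n(R) = 124.0 / 41.30 = 3.002 mol
n(L) = 550.0 / 130.90 = 4.202 mol
n/ν for R = 3.002/3 = 1.001
n/ν for L = 4.202/3 = 1.401
Smallest n/ν is R → limiting reagent.
n(J) produced = (2/3) × 3.002 = 2.001 mol
Step 2:
n(J) available = 2.001 mol
n(Z) = 49.00 / 47.20 = 1.038 mol
n/ν for J = 2.001/3 = 0.6670
n/ν for Z = 1.038/2 = 0.5190
Smallest n/ν is Z → limiting reagent.
n(T) = (1/2) × 1.038 = 0.5190 mol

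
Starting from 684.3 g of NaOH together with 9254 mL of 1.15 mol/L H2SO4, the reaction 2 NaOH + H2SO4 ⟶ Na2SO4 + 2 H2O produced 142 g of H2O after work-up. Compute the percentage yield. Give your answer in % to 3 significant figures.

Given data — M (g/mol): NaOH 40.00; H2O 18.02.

n(NaOH) = 684.3 / 40.00 = 17.11 mol
n(H2SO4) = 1.15 × 9254/1000 = 10.64 mol
n/ν for NaOH = 17.11/2 = 8.555
n/ν for H2SO4 = 10.64/1 = 10.64
Smallest n/ν is NaOH → limiting reagent.
theoretical n(H2O) = (2/2) × 17.11 = 17.11 mol → 308.3 g
% yield = 142 / 308.3 × 100 = 46.06 %

46.1 %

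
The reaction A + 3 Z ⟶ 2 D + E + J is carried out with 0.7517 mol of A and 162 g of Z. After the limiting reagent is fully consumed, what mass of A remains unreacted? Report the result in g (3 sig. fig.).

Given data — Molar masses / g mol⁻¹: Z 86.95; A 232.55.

n(A) = 0.7517 mol
n(Z) = 162.0 / 86.95 = 1.863 mol
n/ν for A = 0.7517/1 = 0.7517
n/ν for Z = 1.863/3 = 0.6210
Smallest n/ν is Z → limiting reagent.
A consumed = (1/3) × 1.863 = 0.6210 mol
A remaining = 0.7517 − 0.6210 = 0.1307 mol
mass = 0.1307 × 232.55 = 30.39 g

30.4 g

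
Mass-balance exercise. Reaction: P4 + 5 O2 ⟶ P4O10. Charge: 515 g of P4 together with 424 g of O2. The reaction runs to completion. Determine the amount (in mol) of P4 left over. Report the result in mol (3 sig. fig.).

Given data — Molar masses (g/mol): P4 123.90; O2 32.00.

1.51 mol

n(P4) = 515.0 / 123.90 = 4.157 mol
n(O2) = 424.0 / 32.00 = 13.25 mol
n/ν for P4 = 4.157/1 = 4.157
n/ν for O2 = 13.25/5 = 2.650
Smallest n/ν is O2 → limiting reagent.
P4 consumed = (1/5) × 13.25 = 2.650 mol
P4 remaining = 4.157 − 2.650 = 1.507 mol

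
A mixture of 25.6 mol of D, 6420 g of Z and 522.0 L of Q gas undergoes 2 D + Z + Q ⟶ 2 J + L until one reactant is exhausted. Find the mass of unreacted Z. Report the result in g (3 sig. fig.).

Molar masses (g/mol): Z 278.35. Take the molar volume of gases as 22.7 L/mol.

2860 g

n(D) = 25.60 mol
n(Z) = 6420 / 278.35 = 23.06 mol
n(Q) = 522.0 / 22.7 = 23.00 mol
n/ν for D = 25.60/2 = 12.80
n/ν for Z = 23.06/1 = 23.06
n/ν for Q = 23.00/1 = 23.00
Smallest n/ν is D → limiting reagent.
Z consumed = (1/2) × 25.60 = 12.80 mol
Z remaining = 23.06 − 12.80 = 10.26 mol
mass = 10.26 × 278.35 = 2856 g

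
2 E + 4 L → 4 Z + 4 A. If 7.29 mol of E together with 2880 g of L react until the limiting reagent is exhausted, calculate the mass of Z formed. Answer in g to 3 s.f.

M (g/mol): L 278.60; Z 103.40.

1070 g

n(E) = 7.290 mol
n(L) = 2880 / 278.60 = 10.34 mol
n/ν for E = 7.290/2 = 3.645
n/ν for L = 10.34/4 = 2.585
Smallest n/ν is L → limiting reagent.
n(Z) = (4/4) × 10.34 = 10.34 mol
mass = 10.34 × 103.40 = 1069 g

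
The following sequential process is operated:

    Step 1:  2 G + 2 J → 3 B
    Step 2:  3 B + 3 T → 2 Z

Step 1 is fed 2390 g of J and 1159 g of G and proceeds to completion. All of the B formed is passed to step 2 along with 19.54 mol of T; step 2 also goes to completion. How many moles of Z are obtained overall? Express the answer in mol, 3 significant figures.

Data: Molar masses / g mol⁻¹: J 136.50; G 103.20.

Step 1:
n(J) = 2390 / 136.50 = 17.51 mol
n(G) = 1159 / 103.20 = 11.23 mol
n/ν → J: 8.755, G: 5.615; G is limiting.
n(B) produced = (3/2) × 11.23 = 16.85 mol
Step 2:
n(B) available = 16.85 mol
n(T) = 19.54 mol
n/ν → B: 5.617, T: 6.513; B is limiting.
n(Z) = (2/3) × 16.85 = 11.23 mol

11.2 mol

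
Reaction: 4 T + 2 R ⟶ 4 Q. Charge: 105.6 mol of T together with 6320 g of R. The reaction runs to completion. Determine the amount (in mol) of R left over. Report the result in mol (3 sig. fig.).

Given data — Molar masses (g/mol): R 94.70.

13.9 mol

n(T) = 105.6 mol
n(R) = 6320 / 94.70 = 66.74 mol
n/ν for T = 105.6/4 = 26.40
n/ν for R = 66.74/2 = 33.37
Smallest n/ν is T → limiting reagent.
R consumed = (2/4) × 105.6 = 52.80 mol
R remaining = 66.74 − 52.80 = 13.94 mol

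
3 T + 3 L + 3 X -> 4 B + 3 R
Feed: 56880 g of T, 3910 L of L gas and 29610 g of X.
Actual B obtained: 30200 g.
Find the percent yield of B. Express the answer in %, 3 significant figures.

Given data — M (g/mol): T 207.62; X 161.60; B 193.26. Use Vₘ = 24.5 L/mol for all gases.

73.4 %

n(T) = 56880 / 207.62 = 274.0 mol
n(L) = 3910 / 24.5 = 159.6 mol
n(X) = 29610 / 161.60 = 183.2 mol
n/ν → T: 91.33, L: 53.20, X: 61.07; L is limiting.
theoretical n(B) = (4/3) × 159.6 = 212.8 mol → 41130 g
% yield = 30200 / 41130 × 100 = 73.43 %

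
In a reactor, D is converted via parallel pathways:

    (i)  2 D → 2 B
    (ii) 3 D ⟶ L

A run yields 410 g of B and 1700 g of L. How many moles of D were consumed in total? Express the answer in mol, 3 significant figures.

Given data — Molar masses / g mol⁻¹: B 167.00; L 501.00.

12.6 mol

n(B) = 410 / 167.00 = 2.455 mol
n(L) = 1700 / 501.00 = 3.393 mol
n(D) via (i) = (2/2)×2.455 = 2.455 mol
n(D) via (ii) = (3/1)×3.393 = 10.18 mol
total n(D) = 2.455 + 10.18 = 12.64 mol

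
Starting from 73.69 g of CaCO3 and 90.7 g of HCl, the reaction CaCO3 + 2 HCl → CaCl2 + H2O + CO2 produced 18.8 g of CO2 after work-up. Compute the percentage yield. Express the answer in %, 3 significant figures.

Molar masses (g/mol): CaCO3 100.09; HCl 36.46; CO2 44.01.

n(CaCO3) = 73.69 / 100.09 = 0.7362 mol
n(HCl) = 90.70 / 36.46 = 2.488 mol
n/ν for CaCO3 = 0.7362/1 = 0.7362
n/ν for HCl = 2.488/2 = 1.244
Smallest n/ν is CaCO3 → limiting reagent.
theoretical n(CO2) = (1/1) × 0.7362 = 0.7362 mol → 32.40 g
% yield = 18.8 / 32.40 × 100 = 58.02 %

58.0 %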